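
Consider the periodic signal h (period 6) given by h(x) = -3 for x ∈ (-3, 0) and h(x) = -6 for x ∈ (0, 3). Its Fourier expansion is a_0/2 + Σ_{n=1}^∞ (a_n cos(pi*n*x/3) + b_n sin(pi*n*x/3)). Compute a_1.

a_1 = 1/3 ∫_{-3}^{3} h(x) cos(pi*x/3) dx.
Split the integral at the breakpoints.
Directly, an antiderivative of (-3) cos(pi*x/3) is -9*sin(pi*x/3)/pi; evaluating from -3 to 0: ∫_{-3}^{0} (-3) cos(pi*x/3) dx = (0) - (0) = 0.
Directly, an antiderivative of (-6) cos(pi*x/3) is -18*sin(pi*x/3)/pi; evaluating from 0 to 3: ∫_{0}^{3} (-6) cos(pi*x/3) dx = (0) - (0) = 0.
Summing the pieces and multiplying by (1/3) gives a_1 = 0.

0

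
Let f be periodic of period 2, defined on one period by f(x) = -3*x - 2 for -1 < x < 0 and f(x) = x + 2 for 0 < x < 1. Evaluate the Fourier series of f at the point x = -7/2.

x = -7/2 differs from x = 1/2 by -2 full period(s), and the series is 2-periodic.
f is continuous at x = 1/2 with value 5/2, so the series converges to 5/2 there.

5/2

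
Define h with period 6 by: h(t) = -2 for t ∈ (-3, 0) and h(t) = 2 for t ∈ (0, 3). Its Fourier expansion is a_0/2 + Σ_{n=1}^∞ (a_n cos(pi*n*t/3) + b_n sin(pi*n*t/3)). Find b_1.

b_1 = 1/3 ∫_{-3}^{3} h(t) sin(pi*t/3) dt.
h is odd and sin(pi*t/3) is odd, so the integrand is even and b_1 = 2/3 ∫_0^{3} h(t) sin(pi*t/3) dt.
Directly, an antiderivative of (2) sin(pi*t/3) is -6*cos(pi*t/3)/pi; evaluating from 0 to 3: ∫_{0}^{3} (2) sin(pi*t/3) dt = (6/pi) - (-6/pi) = 12/pi.
Hence b_1 = (2/3)·(12/pi) = 8/pi.

8/pi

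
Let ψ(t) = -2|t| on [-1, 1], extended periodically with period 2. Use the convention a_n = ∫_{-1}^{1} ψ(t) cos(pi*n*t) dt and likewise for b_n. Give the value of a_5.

a_5 = ∫_{-1}^{1} ψ(t) cos(5*pi*t) dt.
ψ is even and cos(5*pi*t) is even, so the integrand is even and a_5 = 2 ∫_0^{1} ψ(t) cos(5*pi*t) dt.
Integrating by parts (boundary term plus one more integral), an antiderivative of (-2*t) cos(5*pi*t) is -2*t*sin(5*pi*t)/(5*pi) - 2*cos(5*pi*t)/(25*pi**2); evaluating from 0 to 1: ∫_{0}^{1} (-2*t) cos(5*pi*t) dt = (2/(25*pi**2)) - (-2/(25*pi**2)) = 4/(25*pi**2).
Hence a_5 = 2·(4/(25*pi**2)) = 8/(25*pi**2).

8/(25*pi**2)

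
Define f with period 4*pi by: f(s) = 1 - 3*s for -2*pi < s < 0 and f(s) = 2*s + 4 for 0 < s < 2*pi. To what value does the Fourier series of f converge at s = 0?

At s = 0 the one-sided limits are f(0^-) = 1 and f(0^+) = 4.
By Dirichlet's theorem the series converges to their average, [(1) + (4)]/2 = 5/2.

5/2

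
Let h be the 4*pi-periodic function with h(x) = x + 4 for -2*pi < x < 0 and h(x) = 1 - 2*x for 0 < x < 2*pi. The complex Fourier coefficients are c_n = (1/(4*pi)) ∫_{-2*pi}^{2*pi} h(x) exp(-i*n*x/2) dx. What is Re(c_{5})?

6/(25*pi)

Since h is real-valued, Re(c_{5}) = (1/(4*pi)) ∫_{-2*pi}^{2*pi} h(x) cos(5*x/2) dx = a_{5}/2.
Split the integral at the breakpoints.
Integrating by parts (boundary term plus one more integral), an antiderivative of (x + 4) cos(5*x/2) is 2*x*sin(5*x/2)/5 + 8*sin(5*x/2)/5 + 4*cos(5*x/2)/25; evaluating from -2*pi to 0: ∫_{-2*pi}^{0} (x + 4) cos(5*x/2) dx = (4/25) - (-4/25) = 8/25.
Integrating by parts (boundary term plus one more integral), an antiderivative of (1 - 2*x) cos(5*x/2) is -4*x*sin(5*x/2)/5 + 2*sin(5*x/2)/5 - 8*cos(5*x/2)/25; evaluating from 0 to 2*pi: ∫_{0}^{2*pi} (1 - 2*x) cos(5*x/2) dx = (8/25) - (-8/25) = 16/25.
So ∫_{-2*pi}^{2*pi} h(x) cos(5*x/2) dx = 24/25.
Hence Re(c_{5}) = (1/(4*pi))·(24/25) = 6/(25*pi).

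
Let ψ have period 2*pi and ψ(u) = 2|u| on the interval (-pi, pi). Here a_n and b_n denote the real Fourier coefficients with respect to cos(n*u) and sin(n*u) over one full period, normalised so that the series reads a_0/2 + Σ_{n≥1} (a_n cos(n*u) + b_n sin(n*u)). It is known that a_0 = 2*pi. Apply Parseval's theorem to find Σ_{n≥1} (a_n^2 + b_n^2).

Parseval: a_0^2/2 + Σ_{n≥1} (a_n^2+b_n^2) = 1/pi ∫_{-pi}^{pi} ψ(u)^2 du = 8*pi**2/3.
Subtract a_0^2/2 = 2*pi**2: Σ (a_n^2+b_n^2) = 2*pi**2/3.

2*pi**2/3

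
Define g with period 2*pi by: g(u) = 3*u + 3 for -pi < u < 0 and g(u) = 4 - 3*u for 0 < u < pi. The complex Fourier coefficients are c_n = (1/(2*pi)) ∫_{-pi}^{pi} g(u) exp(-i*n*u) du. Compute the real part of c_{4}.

0

Since g is real-valued, Re(c_{4}) = (1/(2*pi)) ∫_{-pi}^{pi} g(u) cos(4*u) du = a_{4}/2.
Split the integral at the breakpoints.
Integrating by parts (boundary term plus one more integral), an antiderivative of (3*u + 3) cos(4*u) is 3*u*sin(4*u)/4 + 3*sin(4*u)/4 + 3*cos(4*u)/16; evaluating from -pi to 0: ∫_{-pi}^{0} (3*u + 3) cos(4*u) du = (3/16) - (3/16) = 0.
Integrating by parts (boundary term plus one more integral), an antiderivative of (4 - 3*u) cos(4*u) is -3*u*sin(4*u)/4 + sin(4*u) - 3*cos(4*u)/16; evaluating from 0 to pi: ∫_{0}^{pi} (4 - 3*u) cos(4*u) du = (-3/16) - (-3/16) = 0.
So ∫_{-pi}^{pi} g(u) cos(4*u) du = 0.
Hence Re(c_{4}) = (1/(2*pi))·(0) = 0.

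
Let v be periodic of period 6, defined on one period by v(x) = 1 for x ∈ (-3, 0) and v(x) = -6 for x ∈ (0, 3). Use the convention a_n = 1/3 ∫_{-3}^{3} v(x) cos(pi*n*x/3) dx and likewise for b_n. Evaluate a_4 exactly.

a_4 = 1/3 ∫_{-3}^{3} v(x) cos(4*pi*x/3) dx.
Split the integral at the breakpoints.
Directly, an antiderivative of (1) cos(4*pi*x/3) is 3*sin(4*pi*x/3)/(4*pi); evaluating from -3 to 0: ∫_{-3}^{0} (1) cos(4*pi*x/3) dx = (0) - (0) = 0.
Directly, an antiderivative of (-6) cos(4*pi*x/3) is -9*sin(4*pi*x/3)/(2*pi); evaluating from 0 to 3: ∫_{0}^{3} (-6) cos(4*pi*x/3) dx = (0) - (0) = 0.
Summing the pieces and multiplying by (1/3) gives a_4 = 0.

0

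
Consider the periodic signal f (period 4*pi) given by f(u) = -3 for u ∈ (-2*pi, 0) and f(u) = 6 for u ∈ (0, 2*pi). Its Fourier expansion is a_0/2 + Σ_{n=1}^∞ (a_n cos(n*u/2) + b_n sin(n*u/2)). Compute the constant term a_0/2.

3/2

a_0 = (1/(2*pi)) ∫_{-2*pi}^{2*pi} f(u) du = (1/(2*pi)) · (6*pi) = 3.
So the constant term a_0/2 = 3/2.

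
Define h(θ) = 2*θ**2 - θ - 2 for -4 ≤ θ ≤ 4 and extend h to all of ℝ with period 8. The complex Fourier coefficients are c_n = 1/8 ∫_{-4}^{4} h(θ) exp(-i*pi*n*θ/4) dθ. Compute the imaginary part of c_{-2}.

Since h is real-valued, Im(c_{-2}) = -1/8 ∫_{-4}^{4} h(θ) sin(-pi*θ/2) dθ = b_{2}/2.
Integrating by parts twice (tabular method), an antiderivative of (2*θ**2 - θ - 2) sin(-pi*θ/2) is 4*θ**2*cos(pi*θ/2)/pi - 16*θ*sin(pi*θ/2)/pi**2 - 2*θ*cos(pi*θ/2)/pi + 4*sin(pi*θ/2)/pi**2 - 4*cos(pi*θ/2)/pi - 32*cos(pi*θ/2)/pi**3; evaluating from -4 to 4: ∫_{-4}^{4} (2*θ**2 - θ - 2) sin(-pi*θ/2) dθ = (-32/pi**3 + 52/pi) - (-32/pi**3 + 68/pi) = -16/pi.
Hence Im(c_{-2}) = (-1/8)·(-16/pi) = 2/pi.

2/pi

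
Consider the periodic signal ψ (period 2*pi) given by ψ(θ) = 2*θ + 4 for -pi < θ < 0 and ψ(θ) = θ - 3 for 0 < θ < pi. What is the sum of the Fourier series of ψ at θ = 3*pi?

1/2 - pi/2

θ = 3*pi differs from θ = -pi by 2 full period(s), and the series is 2*pi-periodic.
At θ = -pi the one-sided limits are ψ(-pi^-) = -3 + pi and ψ(-pi^+) = 4 - 2*pi.
By Dirichlet's theorem the series converges to their average, [(-3 + pi) + (4 - 2*pi)]/2 = 1/2 - pi/2.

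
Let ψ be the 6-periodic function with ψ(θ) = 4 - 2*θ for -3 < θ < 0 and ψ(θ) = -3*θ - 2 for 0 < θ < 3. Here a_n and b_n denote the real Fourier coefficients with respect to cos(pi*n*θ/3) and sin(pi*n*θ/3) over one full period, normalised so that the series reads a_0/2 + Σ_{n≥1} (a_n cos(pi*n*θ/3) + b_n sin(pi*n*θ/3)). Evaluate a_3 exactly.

2/(3*pi**2)

a_3 = 1/3 ∫_{-3}^{3} ψ(θ) cos(pi*θ) dθ.
Split the integral at the breakpoints.
Integrating by parts (boundary term plus one more integral), an antiderivative of (4 - 2*θ) cos(pi*θ) is -2*θ*sin(pi*θ)/pi + 4*sin(pi*θ)/pi - 2*cos(pi*θ)/pi**2; evaluating from -3 to 0: ∫_{-3}^{0} (4 - 2*θ) cos(pi*θ) dθ = (-2/pi**2) - (2/pi**2) = -4/pi**2.
Integrating by parts (boundary term plus one more integral), an antiderivative of (-3*θ - 2) cos(pi*θ) is -3*θ*sin(pi*θ)/pi - 2*sin(pi*θ)/pi - 3*cos(pi*θ)/pi**2; evaluating from 0 to 3: ∫_{0}^{3} (-3*θ - 2) cos(pi*θ) dθ = (3/pi**2) - (-3/pi**2) = 6/pi**2.
Summing the pieces and multiplying by (1/3) gives a_3 = 2/(3*pi**2).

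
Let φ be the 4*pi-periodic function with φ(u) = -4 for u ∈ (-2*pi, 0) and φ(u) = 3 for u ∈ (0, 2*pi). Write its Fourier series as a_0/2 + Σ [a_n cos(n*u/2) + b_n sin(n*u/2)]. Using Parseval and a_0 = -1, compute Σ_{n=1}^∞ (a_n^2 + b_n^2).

Parseval: a_0^2/2 + Σ_{n≥1} (a_n^2+b_n^2) = (1/(2*pi)) ∫_{-2*pi}^{2*pi} φ(u)^2 du = 25.
Subtract a_0^2/2 = 1/2: Σ (a_n^2+b_n^2) = 49/2.

49/2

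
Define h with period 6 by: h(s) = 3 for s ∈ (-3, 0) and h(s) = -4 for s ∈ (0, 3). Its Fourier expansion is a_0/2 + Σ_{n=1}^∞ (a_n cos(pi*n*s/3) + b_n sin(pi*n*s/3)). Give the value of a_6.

0

a_6 = 1/3 ∫_{-3}^{3} h(s) cos(2*pi*s) ds.
Split the integral at the breakpoints.
Directly, an antiderivative of (3) cos(2*pi*s) is 3*sin(2*pi*s)/(2*pi); evaluating from -3 to 0: ∫_{-3}^{0} (3) cos(2*pi*s) ds = (0) - (0) = 0.
Directly, an antiderivative of (-4) cos(2*pi*s) is -2*sin(2*pi*s)/pi; evaluating from 0 to 3: ∫_{0}^{3} (-4) cos(2*pi*s) ds = (0) - (0) = 0.
Summing the pieces and multiplying by (1/3) gives a_6 = 0.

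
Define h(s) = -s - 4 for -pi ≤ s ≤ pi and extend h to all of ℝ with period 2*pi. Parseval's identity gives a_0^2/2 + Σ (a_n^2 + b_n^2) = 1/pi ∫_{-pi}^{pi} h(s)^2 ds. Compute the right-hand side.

2*pi**2/3 + 32

1/pi ∫_{-pi}^{pi} h(s)^2 ds = 1/pi · (2*pi*(pi**2 + 48)/3) = 2*pi**2/3 + 32.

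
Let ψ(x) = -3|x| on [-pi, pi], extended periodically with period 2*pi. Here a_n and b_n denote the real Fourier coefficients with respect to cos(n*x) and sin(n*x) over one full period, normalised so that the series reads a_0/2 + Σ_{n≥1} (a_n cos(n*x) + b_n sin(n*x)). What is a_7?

a_7 = 1/pi ∫_{-pi}^{pi} ψ(x) cos(7*x) dx.
ψ is even and cos(7*x) is even, so the integrand is even and a_7 = 2/pi ∫_0^{pi} ψ(x) cos(7*x) dx.
Integrating by parts (boundary term plus one more integral), an antiderivative of (-3*x) cos(7*x) is -3*x*sin(7*x)/7 - 3*cos(7*x)/49; evaluating from 0 to pi: ∫_{0}^{pi} (-3*x) cos(7*x) dx = (3/49) - (-3/49) = 6/49.
Hence a_7 = (2/pi)·(6/49) = 12/(49*pi).

12/(49*pi)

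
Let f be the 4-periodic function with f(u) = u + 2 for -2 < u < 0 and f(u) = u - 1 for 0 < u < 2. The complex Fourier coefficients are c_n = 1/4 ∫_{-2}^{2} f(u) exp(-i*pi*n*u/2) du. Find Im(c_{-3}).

Since f is real-valued, Im(c_{-3}) = -1/4 ∫_{-2}^{2} f(u) sin(-3*pi*u/2) du = b_{3}/2.
Split the integral at the breakpoints.
Integrating by parts (boundary term plus one more integral), an antiderivative of (u + 2) sin(-3*pi*u/2) is 2*u*cos(3*pi*u/2)/(3*pi) - 4*sin(3*pi*u/2)/(9*pi**2) + 4*cos(3*pi*u/2)/(3*pi); evaluating from -2 to 0: ∫_{-2}^{0} (u + 2) sin(-3*pi*u/2) du = (4/(3*pi)) - (0) = 4/(3*pi).
Integrating by parts (boundary term plus one more integral), an antiderivative of (u - 1) sin(-3*pi*u/2) is 2*u*cos(3*pi*u/2)/(3*pi) - 4*sin(3*pi*u/2)/(9*pi**2) - 2*cos(3*pi*u/2)/(3*pi); evaluating from 0 to 2: ∫_{0}^{2} (u - 1) sin(-3*pi*u/2) du = (-2/(3*pi)) - (-2/(3*pi)) = 0.
So ∫_{-2}^{2} f(u) sin(-3*pi*u/2) du = 4/(3*pi).
Hence Im(c_{-3}) = (-1/4)·(4/(3*pi)) = -1/(3*pi).

-1/(3*pi)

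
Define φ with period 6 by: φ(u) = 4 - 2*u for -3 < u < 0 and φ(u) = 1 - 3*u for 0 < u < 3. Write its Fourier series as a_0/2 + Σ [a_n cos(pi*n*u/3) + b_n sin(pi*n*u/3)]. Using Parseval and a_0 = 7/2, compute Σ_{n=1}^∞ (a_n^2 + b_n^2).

Parseval: a_0^2/2 + Σ_{n≥1} (a_n^2+b_n^2) = 1/3 ∫_{-3}^{3} φ(u)^2 du = 71.
Subtract a_0^2/2 = 49/8: Σ (a_n^2+b_n^2) = 519/8.

519/8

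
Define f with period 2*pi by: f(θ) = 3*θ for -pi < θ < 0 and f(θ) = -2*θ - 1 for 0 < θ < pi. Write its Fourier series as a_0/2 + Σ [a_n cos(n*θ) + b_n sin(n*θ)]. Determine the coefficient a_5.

a_5 = 1/pi ∫_{-pi}^{pi} f(θ) cos(5*θ) dθ.
Split the integral at the breakpoints.
Integrating by parts (boundary term plus one more integral), an antiderivative of (3*θ) cos(5*θ) is 3*θ*sin(5*θ)/5 + 3*cos(5*θ)/25; evaluating from -pi to 0: ∫_{-pi}^{0} (3*θ) cos(5*θ) dθ = (3/25) - (-3/25) = 6/25.
Integrating by parts (boundary term plus one more integral), an antiderivative of (-2*θ - 1) cos(5*θ) is -2*θ*sin(5*θ)/5 - sin(5*θ)/5 - 2*cos(5*θ)/25; evaluating from 0 to pi: ∫_{0}^{pi} (-2*θ - 1) cos(5*θ) dθ = (2/25) - (-2/25) = 4/25.
Summing the pieces and multiplying by (1/pi) gives a_5 = 2/(5*pi).

2/(5*pi)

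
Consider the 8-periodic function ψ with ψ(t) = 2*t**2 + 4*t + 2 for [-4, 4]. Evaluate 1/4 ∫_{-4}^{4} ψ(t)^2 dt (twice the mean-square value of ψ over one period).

3368/5

1/4 ∫_{-4}^{4} ψ(t)^2 dt = 1/4 · (13472/5) = 3368/5.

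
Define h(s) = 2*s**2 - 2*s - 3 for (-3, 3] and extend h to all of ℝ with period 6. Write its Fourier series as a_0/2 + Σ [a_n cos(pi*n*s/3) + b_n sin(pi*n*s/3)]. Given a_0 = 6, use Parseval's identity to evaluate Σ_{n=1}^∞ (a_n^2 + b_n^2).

408/5

Parseval: a_0^2/2 + Σ_{n≥1} (a_n^2+b_n^2) = 1/3 ∫_{-3}^{3} h(s)^2 ds = 498/5.
Subtract a_0^2/2 = 18: Σ (a_n^2+b_n^2) = 408/5.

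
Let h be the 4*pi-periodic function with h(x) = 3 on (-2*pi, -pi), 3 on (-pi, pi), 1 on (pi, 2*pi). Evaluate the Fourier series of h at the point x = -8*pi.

x = -8*pi differs from x = 0 by -2 full period(s), and the series is 4*pi-periodic.
h is continuous at x = 0 with value 3, so the series converges to 3 there.

3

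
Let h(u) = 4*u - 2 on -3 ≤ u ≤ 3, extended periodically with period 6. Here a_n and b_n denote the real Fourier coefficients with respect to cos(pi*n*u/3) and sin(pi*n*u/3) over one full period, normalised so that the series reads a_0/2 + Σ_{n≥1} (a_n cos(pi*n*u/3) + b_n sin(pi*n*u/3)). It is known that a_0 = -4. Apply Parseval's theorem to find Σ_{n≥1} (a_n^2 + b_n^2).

Parseval: a_0^2/2 + Σ_{n≥1} (a_n^2+b_n^2) = 1/3 ∫_{-3}^{3} h(u)^2 du = 104.
Subtract a_0^2/2 = 8: Σ (a_n^2+b_n^2) = 96.

96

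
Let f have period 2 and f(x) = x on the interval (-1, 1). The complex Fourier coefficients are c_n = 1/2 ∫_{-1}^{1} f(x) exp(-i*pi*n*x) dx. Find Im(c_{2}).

1/(2*pi)

Since f is real-valued, Im(c_{2}) = -1/2 ∫_{-1}^{1} f(x) sin(2*pi*x) dx = -b_{2}/2.
f is odd and sin(2*pi*x) is odd, so the integrand is even: ∫_{-1}^{1} f(x) sin(2*pi*x) dx = 2∫_0^{1} f(x) sin(2*pi*x) dx.
Integrating by parts (boundary term plus one more integral), an antiderivative of (x) sin(2*pi*x) is -x*cos(2*pi*x)/(2*pi) + sin(2*pi*x)/(4*pi**2); evaluating from 0 to 1: ∫_{0}^{1} (x) sin(2*pi*x) dx = (-1/(2*pi)) - (0) = -1/(2*pi).
So ∫_{-1}^{1} f(x) sin(2*pi*x) dx = -1/pi.
Hence Im(c_{2}) = (-1/2)·(-1/pi) = 1/(2*pi).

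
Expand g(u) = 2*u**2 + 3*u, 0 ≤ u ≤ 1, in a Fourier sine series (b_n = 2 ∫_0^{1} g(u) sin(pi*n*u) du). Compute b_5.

-16/(125*pi**3) + 2/pi

b_5 = 2 ∫_0^{1} (2*u**2 + 3*u) sin(5*pi*u) du.
Integrating by parts twice (tabular method), an antiderivative of (2*u**2 + 3*u) sin(5*pi*u) is -2*u**2*cos(5*pi*u)/(5*pi) + 4*u*sin(5*pi*u)/(25*pi**2) - 3*u*cos(5*pi*u)/(5*pi) + 3*sin(5*pi*u)/(25*pi**2) + 4*cos(5*pi*u)/(125*pi**3); evaluating from 0 to 1: ∫_{0}^{1} (2*u**2 + 3*u) sin(5*pi*u) du = ((-4/125 + pi**2)/pi**3) - (4/(125*pi**3)) = (-8/125 + pi**2)/pi**3.
Hence b_5 = 2·((-8/125 + pi**2)/pi**3) = -16/(125*pi**3) + 2/pi.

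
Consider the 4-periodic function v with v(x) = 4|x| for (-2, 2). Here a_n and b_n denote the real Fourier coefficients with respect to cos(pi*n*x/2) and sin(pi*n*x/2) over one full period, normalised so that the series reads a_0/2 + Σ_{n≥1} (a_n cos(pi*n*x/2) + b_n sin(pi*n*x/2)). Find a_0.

a_0 = 1/2 ∫_{-2}^{2} v(x) dx = 1/2 · (16) = 8.

8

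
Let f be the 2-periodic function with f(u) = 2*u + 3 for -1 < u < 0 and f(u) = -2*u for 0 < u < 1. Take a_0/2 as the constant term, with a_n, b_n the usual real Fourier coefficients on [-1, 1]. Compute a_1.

8/pi**2

a_1 = ∫_{-1}^{1} f(u) cos(pi*u) du.
Split the integral at the breakpoints.
Integrating by parts (boundary term plus one more integral), an antiderivative of (2*u + 3) cos(pi*u) is 2*u*sin(pi*u)/pi + 3*sin(pi*u)/pi + 2*cos(pi*u)/pi**2; evaluating from -1 to 0: ∫_{-1}^{0} (2*u + 3) cos(pi*u) du = (2/pi**2) - (-2/pi**2) = 4/pi**2.
Integrating by parts (boundary term plus one more integral), an antiderivative of (-2*u) cos(pi*u) is -2*u*sin(pi*u)/pi - 2*cos(pi*u)/pi**2; evaluating from 0 to 1: ∫_{0}^{1} (-2*u) cos(pi*u) du = (2/pi**2) - (-2/pi**2) = 4/pi**2.
Summing the pieces gives a_1 = 8/pi**2.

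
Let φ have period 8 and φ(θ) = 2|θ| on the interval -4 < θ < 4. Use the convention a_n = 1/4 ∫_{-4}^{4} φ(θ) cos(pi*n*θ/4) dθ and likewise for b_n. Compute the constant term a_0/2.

4

a_0 = 1/4 ∫_{-4}^{4} φ(θ) dθ = 1/4 · (32) = 8.
So the constant term a_0/2 = 4.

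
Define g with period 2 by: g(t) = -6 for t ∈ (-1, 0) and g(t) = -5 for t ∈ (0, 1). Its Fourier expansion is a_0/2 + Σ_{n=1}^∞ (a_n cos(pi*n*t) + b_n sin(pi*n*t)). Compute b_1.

b_1 = ∫_{-1}^{1} g(t) sin(pi*t) dt.
Split the integral at the breakpoints.
Directly, an antiderivative of (-6) sin(pi*t) is 6*cos(pi*t)/pi; evaluating from -1 to 0: ∫_{-1}^{0} (-6) sin(pi*t) dt = (6/pi) - (-6/pi) = 12/pi.
Directly, an antiderivative of (-5) sin(pi*t) is 5*cos(pi*t)/pi; evaluating from 0 to 1: ∫_{0}^{1} (-5) sin(pi*t) dt = (-5/pi) - (5/pi) = -10/pi.
Summing the pieces gives b_1 = 2/pi.

2/pi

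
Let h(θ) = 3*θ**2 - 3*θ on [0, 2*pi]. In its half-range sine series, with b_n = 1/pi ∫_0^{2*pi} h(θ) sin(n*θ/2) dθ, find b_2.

6 - 12*pi

b_2 = 1/pi ∫_0^{2*pi} (3*θ**2 - 3*θ) sin(θ) dθ.
Integrating by parts twice (tabular method), an antiderivative of (3*θ**2 - 3*θ) sin(θ) is -3*θ**2*cos(θ) + 6*θ*sin(θ) + 3*θ*cos(θ) - 3*sin(θ) + 6*cos(θ); evaluating from 0 to 2*pi: ∫_{0}^{2*pi} (3*θ**2 - 3*θ) sin(θ) dθ = (-12*pi**2 + 6 + 6*pi) - (6) = 6*pi*(1 - 2*pi).
Hence b_2 = (1/pi)·(6*pi*(1 - 2*pi)) = 6 - 12*pi.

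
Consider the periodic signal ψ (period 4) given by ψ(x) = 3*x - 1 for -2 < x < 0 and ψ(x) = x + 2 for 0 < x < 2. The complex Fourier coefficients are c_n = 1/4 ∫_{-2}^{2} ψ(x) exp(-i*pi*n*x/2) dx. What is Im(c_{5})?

-7/(5*pi)

Since ψ is real-valued, Im(c_{5}) = -1/4 ∫_{-2}^{2} ψ(x) sin(5*pi*x/2) dx = -b_{5}/2.
Split the integral at the breakpoints.
Integrating by parts (boundary term plus one more integral), an antiderivative of (3*x - 1) sin(5*pi*x/2) is -6*x*cos(5*pi*x/2)/(5*pi) + 12*sin(5*pi*x/2)/(25*pi**2) + 2*cos(5*pi*x/2)/(5*pi); evaluating from -2 to 0: ∫_{-2}^{0} (3*x - 1) sin(5*pi*x/2) dx = (2/(5*pi)) - (-14/(5*pi)) = 16/(5*pi).
Integrating by parts (boundary term plus one more integral), an antiderivative of (x + 2) sin(5*pi*x/2) is -2*x*cos(5*pi*x/2)/(5*pi) + 4*sin(5*pi*x/2)/(25*pi**2) - 4*cos(5*pi*x/2)/(5*pi); evaluating from 0 to 2: ∫_{0}^{2} (x + 2) sin(5*pi*x/2) dx = (8/(5*pi)) - (-4/(5*pi)) = 12/(5*pi).
So ∫_{-2}^{2} ψ(x) sin(5*pi*x/2) dx = 28/(5*pi).
Hence Im(c_{5}) = (-1/4)·(28/(5*pi)) = -7/(5*pi).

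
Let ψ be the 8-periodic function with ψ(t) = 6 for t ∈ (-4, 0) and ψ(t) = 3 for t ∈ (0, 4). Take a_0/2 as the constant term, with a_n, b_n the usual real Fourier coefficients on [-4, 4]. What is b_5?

-6/(5*pi)

b_5 = 1/4 ∫_{-4}^{4} ψ(t) sin(5*pi*t/4) dt.
Split the integral at the breakpoints.
Directly, an antiderivative of (6) sin(5*pi*t/4) is -24*cos(5*pi*t/4)/(5*pi); evaluating from -4 to 0: ∫_{-4}^{0} (6) sin(5*pi*t/4) dt = (-24/(5*pi)) - (24/(5*pi)) = -48/(5*pi).
Directly, an antiderivative of (3) sin(5*pi*t/4) is -12*cos(5*pi*t/4)/(5*pi); evaluating from 0 to 4: ∫_{0}^{4} (3) sin(5*pi*t/4) dt = (12/(5*pi)) - (-12/(5*pi)) = 24/(5*pi).
Summing the pieces and multiplying by (1/4) gives b_5 = -6/(5*pi).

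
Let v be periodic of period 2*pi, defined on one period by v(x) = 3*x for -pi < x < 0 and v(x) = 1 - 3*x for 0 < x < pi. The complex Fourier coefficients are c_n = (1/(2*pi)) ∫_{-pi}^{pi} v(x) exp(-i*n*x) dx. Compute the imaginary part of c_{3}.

Since v is real-valued, Im(c_{3}) = -(1/(2*pi)) ∫_{-pi}^{pi} v(x) sin(3*x) dx = -b_{3}/2.
Split the integral at the breakpoints.
Integrating by parts (boundary term plus one more integral), an antiderivative of (3*x) sin(3*x) is -x*cos(3*x) + sin(3*x)/3; evaluating from -pi to 0: ∫_{-pi}^{0} (3*x) sin(3*x) dx = (0) - (-pi) = pi.
Integrating by parts (boundary term plus one more integral), an antiderivative of (1 - 3*x) sin(3*x) is x*cos(3*x) - sin(3*x)/3 - cos(3*x)/3; evaluating from 0 to pi: ∫_{0}^{pi} (1 - 3*x) sin(3*x) dx = (1/3 - pi) - (-1/3) = 2/3 - pi.
So ∫_{-pi}^{pi} v(x) sin(3*x) dx = 2/3.
Hence Im(c_{3}) = (-1/(2*pi))·(2/3) = -1/(3*pi).

-1/(3*pi)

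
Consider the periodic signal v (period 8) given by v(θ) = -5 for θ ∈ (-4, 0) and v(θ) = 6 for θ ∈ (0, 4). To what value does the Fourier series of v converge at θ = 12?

1/2

θ = 12 differs from θ = -4 by 2 full period(s), and the series is 8-periodic.
At θ = -4 the one-sided limits are v(-4^-) = 6 and v(-4^+) = -5.
By Dirichlet's theorem the series converges to their average, [(6) + (-5)]/2 = 1/2.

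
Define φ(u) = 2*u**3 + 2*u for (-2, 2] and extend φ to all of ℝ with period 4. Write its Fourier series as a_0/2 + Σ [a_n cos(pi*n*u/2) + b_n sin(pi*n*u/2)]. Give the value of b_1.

b_1 = 1/2 ∫_{-2}^{2} φ(u) sin(pi*u/2) du.
φ is odd and sin(pi*u/2) is odd, so the integrand is even and b_1 = ∫_0^{2} φ(u) sin(pi*u/2) du.
Integrating by parts three times (tabular method), an antiderivative of (2*u**3 + 2*u) sin(pi*u/2) is -4*u**3*cos(pi*u/2)/pi + 24*u**2*sin(pi*u/2)/pi**2 - 4*u*cos(pi*u/2)/pi + 96*u*cos(pi*u/2)/pi**3 - 192*sin(pi*u/2)/pi**4 + 8*sin(pi*u/2)/pi**2; evaluating from 0 to 2: ∫_{0}^{2} (2*u**3 + 2*u) sin(pi*u/2) du = (-192/pi**3 + 40/pi) - (0) = -192/pi**3 + 40/pi.
Hence b_1 = -192/pi**3 + 40/pi.

-192/pi**3 + 40/pi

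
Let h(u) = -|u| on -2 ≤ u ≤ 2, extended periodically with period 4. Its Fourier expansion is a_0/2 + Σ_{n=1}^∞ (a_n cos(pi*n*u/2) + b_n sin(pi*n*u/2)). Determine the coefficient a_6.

a_6 = 1/2 ∫_{-2}^{2} h(u) cos(3*pi*u) du.
h is even and cos(3*pi*u) is even, so the integrand is even and a_6 = ∫_0^{2} h(u) cos(3*pi*u) du.
Integrating by parts (boundary term plus one more integral), an antiderivative of (-u) cos(3*pi*u) is -u*sin(3*pi*u)/(3*pi) - cos(3*pi*u)/(9*pi**2); evaluating from 0 to 2: ∫_{0}^{2} (-u) cos(3*pi*u) du = (-1/(9*pi**2)) - (-1/(9*pi**2)) = 0.
Hence a_6 = 0.

0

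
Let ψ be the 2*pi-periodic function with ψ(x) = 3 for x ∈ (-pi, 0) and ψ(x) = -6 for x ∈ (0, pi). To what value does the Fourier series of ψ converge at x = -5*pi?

x = -5*pi differs from x = -pi by -2 full period(s), and the series is 2*pi-periodic.
At x = -pi the one-sided limits are ψ(-pi^-) = -6 and ψ(-pi^+) = 3.
By Dirichlet's theorem the series converges to their average, [(-6) + (3)]/2 = -3/2.

-3/2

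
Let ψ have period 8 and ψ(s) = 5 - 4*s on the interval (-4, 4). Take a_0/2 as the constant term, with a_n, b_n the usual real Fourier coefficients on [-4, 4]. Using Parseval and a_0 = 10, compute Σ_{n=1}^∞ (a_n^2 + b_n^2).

512/3

Parseval: a_0^2/2 + Σ_{n≥1} (a_n^2+b_n^2) = 1/4 ∫_{-4}^{4} ψ(s)^2 ds = 662/3.
Subtract a_0^2/2 = 50: Σ (a_n^2+b_n^2) = 512/3.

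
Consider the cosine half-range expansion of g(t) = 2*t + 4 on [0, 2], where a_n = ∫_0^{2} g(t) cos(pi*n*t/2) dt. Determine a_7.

-16/(49*pi**2)

a_7 = ∫_0^{2} (2*t + 4) cos(7*pi*t/2) dt.
Integrating by parts (boundary term plus one more integral), an antiderivative of (2*t + 4) cos(7*pi*t/2) is 4*t*sin(7*pi*t/2)/(7*pi) + 8*sin(7*pi*t/2)/(7*pi) + 8*cos(7*pi*t/2)/(49*pi**2); evaluating from 0 to 2: ∫_{0}^{2} (2*t + 4) cos(7*pi*t/2) dt = (-8/(49*pi**2)) - (8/(49*pi**2)) = -16/(49*pi**2).
Hence a_7 = -16/(49*pi**2).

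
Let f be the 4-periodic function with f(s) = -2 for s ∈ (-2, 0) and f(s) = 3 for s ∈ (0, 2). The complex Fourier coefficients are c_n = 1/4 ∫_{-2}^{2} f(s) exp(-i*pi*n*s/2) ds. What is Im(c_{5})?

-1/pi

Since f is real-valued, Im(c_{5}) = -1/4 ∫_{-2}^{2} f(s) sin(5*pi*s/2) ds = -b_{5}/2.
Split the integral at the breakpoints.
Directly, an antiderivative of (-2) sin(5*pi*s/2) is 4*cos(5*pi*s/2)/(5*pi); evaluating from -2 to 0: ∫_{-2}^{0} (-2) sin(5*pi*s/2) ds = (4/(5*pi)) - (-4/(5*pi)) = 8/(5*pi).
Directly, an antiderivative of (3) sin(5*pi*s/2) is -6*cos(5*pi*s/2)/(5*pi); evaluating from 0 to 2: ∫_{0}^{2} (3) sin(5*pi*s/2) ds = (6/(5*pi)) - (-6/(5*pi)) = 12/(5*pi).
So ∫_{-2}^{2} f(s) sin(5*pi*s/2) ds = 4/pi.
Hence Im(c_{5}) = (-1/4)·(4/pi) = -1/pi.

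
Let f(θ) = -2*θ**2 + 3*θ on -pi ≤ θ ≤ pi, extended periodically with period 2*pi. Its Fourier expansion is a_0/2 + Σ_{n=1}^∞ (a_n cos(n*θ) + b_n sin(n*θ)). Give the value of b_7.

6/7

b_7 = 1/pi ∫_{-pi}^{pi} f(θ) sin(7*θ) dθ.
Integrating by parts twice (tabular method), an antiderivative of (-2*θ**2 + 3*θ) sin(7*θ) is 2*θ**2*cos(7*θ)/7 - 4*θ*sin(7*θ)/49 - 3*θ*cos(7*θ)/7 + 3*sin(7*θ)/49 - 4*cos(7*θ)/343; evaluating from -pi to pi: ∫_{-pi}^{pi} (-2*θ**2 + 3*θ) sin(7*θ) dθ = (-2*pi**2/7 + 4/343 + 3*pi/7) - (-2*pi**2/7 - 3*pi/7 + 4/343) = 6*pi/7.
Hence b_7 = (1/pi)·(6*pi/7) = 6/7.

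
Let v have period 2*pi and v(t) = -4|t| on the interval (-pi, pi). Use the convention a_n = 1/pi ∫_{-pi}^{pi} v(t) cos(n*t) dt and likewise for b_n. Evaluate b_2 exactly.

0

b_2 = 1/pi ∫_{-pi}^{pi} v(t) sin(2*t) dt.
v is even and sin(2*t) is odd, so the integrand is odd over a symmetric interval and the integral vanishes.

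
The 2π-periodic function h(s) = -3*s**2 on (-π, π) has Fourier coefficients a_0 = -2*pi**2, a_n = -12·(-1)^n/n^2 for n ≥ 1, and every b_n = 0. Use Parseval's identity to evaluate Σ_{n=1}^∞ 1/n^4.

Parseval: a_0^2/2 + Σ a_n^2 = (1/π) ∫_{-π}^{π} h(s)^2 ds = 18*pi**4/5.
Subtract a_0^2/2 = 2*pi**4: Σ a_n^2 = 8*pi**4/5.
Since a_n^2 = 144/n^4, Σ 1/n^4 = pi**4/90.

pi**4/90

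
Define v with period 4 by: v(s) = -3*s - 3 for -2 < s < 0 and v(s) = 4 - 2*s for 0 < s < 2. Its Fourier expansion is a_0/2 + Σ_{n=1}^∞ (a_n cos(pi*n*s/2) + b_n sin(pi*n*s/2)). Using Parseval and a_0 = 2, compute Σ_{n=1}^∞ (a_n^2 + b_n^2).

Parseval: a_0^2/2 + Σ_{n≥1} (a_n^2+b_n^2) = 1/2 ∫_{-2}^{2} v(s)^2 ds = 25/3.
Subtract a_0^2/2 = 2: Σ (a_n^2+b_n^2) = 19/3.

19/3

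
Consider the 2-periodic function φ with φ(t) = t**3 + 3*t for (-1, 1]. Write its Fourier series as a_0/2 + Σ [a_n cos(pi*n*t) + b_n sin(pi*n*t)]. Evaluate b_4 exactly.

-2/pi + 3/(16*pi**3)

b_4 = ∫_{-1}^{1} φ(t) sin(4*pi*t) dt.
φ is odd and sin(4*pi*t) is odd, so the integrand is even and b_4 = 2 ∫_0^{1} φ(t) sin(4*pi*t) dt.
Integrating by parts three times (tabular method), an antiderivative of (t**3 + 3*t) sin(4*pi*t) is -t**3*cos(4*pi*t)/(4*pi) + 3*t**2*sin(4*pi*t)/(16*pi**2) - 3*t*cos(4*pi*t)/(4*pi) + 3*t*cos(4*pi*t)/(32*pi**3) - 3*sin(4*pi*t)/(128*pi**4) + 3*sin(4*pi*t)/(16*pi**2); evaluating from 0 to 1: ∫_{0}^{1} (t**3 + 3*t) sin(4*pi*t) dt = ((3/32 - pi**2)/pi**3) - (0) = (3/32 - pi**2)/pi**3.
Hence b_4 = 2·((3/32 - pi**2)/pi**3) = -2/pi + 3/(16*pi**3).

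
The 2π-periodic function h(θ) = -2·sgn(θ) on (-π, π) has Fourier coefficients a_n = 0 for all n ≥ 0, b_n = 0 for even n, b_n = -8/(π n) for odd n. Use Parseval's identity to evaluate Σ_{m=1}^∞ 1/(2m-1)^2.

Parseval: Σ b_n^2 = (1/π) ∫_{-π}^{π} h(θ)^2 dθ = 8.
Only odd n contribute, with b_n^2 = 64/(π^2 n^2), so Σ_{m≥1} 1/(2m-1)^2 = π^2·(8)/64 = pi**2/8.

pi**2/8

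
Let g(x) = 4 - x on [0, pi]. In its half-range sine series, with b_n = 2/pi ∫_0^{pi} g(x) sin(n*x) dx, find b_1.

b_1 = 2/pi ∫_0^{pi} (4 - x) sin(x) dx.
Integrating by parts (boundary term plus one more integral), an antiderivative of (4 - x) sin(x) is x*cos(x) - sin(x) - 4*cos(x); evaluating from 0 to pi: ∫_{0}^{pi} (4 - x) sin(x) dx = (4 - pi) - (-4) = 8 - pi.
Hence b_1 = (2/pi)·(8 - pi) = -2 + 16/pi.

-2 + 16/pi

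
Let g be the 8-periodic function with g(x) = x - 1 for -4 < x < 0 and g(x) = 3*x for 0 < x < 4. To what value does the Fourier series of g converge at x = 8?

x = 8 differs from x = 0 by 1 full period(s), and the series is 8-periodic.
At x = 0 the one-sided limits are g(0^-) = -1 and g(0^+) = 0.
By Dirichlet's theorem the series converges to their average, [(-1) + (0)]/2 = -1/2.

-1/2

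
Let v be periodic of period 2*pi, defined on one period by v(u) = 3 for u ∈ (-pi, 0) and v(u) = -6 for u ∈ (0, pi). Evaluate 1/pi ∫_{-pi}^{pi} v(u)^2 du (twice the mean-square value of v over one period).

1/pi ∫_{-pi}^{pi} v(u)^2 du = 1/pi · (45*pi) = 45.

45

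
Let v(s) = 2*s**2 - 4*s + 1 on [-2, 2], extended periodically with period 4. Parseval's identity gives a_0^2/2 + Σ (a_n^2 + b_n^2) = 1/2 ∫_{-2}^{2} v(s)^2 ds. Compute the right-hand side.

1/2 ∫_{-2}^{2} v(s)^2 ds = 1/2 · (2428/15) = 1214/15.

1214/15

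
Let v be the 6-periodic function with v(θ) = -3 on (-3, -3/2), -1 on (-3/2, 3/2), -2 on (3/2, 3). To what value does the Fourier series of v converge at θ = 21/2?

-2

θ = 21/2 differs from θ = -3/2 by 2 full period(s), and the series is 6-periodic.
At θ = -3/2 the one-sided limits are v(-3/2^-) = -3 and v(-3/2^+) = -1.
By Dirichlet's theorem the series converges to their average, [(-3) + (-1)]/2 = -2.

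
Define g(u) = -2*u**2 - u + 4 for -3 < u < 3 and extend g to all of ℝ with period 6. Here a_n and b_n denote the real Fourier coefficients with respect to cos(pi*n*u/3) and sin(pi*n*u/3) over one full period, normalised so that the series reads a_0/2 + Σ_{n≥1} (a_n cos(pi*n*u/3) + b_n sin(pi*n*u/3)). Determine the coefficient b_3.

-2/pi

b_3 = 1/3 ∫_{-3}^{3} g(u) sin(pi*u) du.
Integrating by parts twice (tabular method), an antiderivative of (-2*u**2 - u + 4) sin(pi*u) is 2*u**2*cos(pi*u)/pi - 4*u*sin(pi*u)/pi**2 + u*cos(pi*u)/pi - sin(pi*u)/pi**2 - 4*cos(pi*u)/pi - 4*cos(pi*u)/pi**3; evaluating from -3 to 3: ∫_{-3}^{3} (-2*u**2 - u + 4) sin(pi*u) du = (-17/pi + 4/pi**3) - (-11/pi + 4/pi**3) = -6/pi.
Hence b_3 = (1/3)·(-6/pi) = -2/pi.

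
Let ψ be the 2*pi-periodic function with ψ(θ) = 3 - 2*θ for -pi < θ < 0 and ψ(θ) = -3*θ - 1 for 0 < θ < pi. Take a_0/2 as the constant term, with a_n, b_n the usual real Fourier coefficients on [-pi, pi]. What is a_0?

a_0 = 1/pi ∫_{-pi}^{pi} ψ(θ) dθ = 1/pi · (pi*(4 - pi)/2) = 2 - pi/2.

2 - pi/2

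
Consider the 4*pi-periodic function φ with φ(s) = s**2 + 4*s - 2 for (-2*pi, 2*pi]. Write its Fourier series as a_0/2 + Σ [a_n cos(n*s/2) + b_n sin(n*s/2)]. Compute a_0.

-4 + 8*pi**2/3

a_0 = (1/(2*pi)) ∫_{-2*pi}^{2*pi} φ(s) ds = (1/(2*pi)) · (-8*pi + 16*pi**3/3) = -4 + 8*pi**2/3.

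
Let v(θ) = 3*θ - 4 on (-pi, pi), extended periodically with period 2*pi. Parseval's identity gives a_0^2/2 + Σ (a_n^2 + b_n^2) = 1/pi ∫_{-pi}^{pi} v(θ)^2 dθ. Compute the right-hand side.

32 + 6*pi**2

1/pi ∫_{-pi}^{pi} v(θ)^2 dθ = 1/pi · (32*pi + 6*pi**3) = 32 + 6*pi**2.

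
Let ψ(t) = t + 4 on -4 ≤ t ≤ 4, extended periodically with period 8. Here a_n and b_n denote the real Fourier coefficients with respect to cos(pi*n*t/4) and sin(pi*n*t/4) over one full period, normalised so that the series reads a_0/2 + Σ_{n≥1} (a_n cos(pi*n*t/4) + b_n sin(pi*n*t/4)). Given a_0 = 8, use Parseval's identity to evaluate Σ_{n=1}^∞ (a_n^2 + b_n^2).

32/3

Parseval: a_0^2/2 + Σ_{n≥1} (a_n^2+b_n^2) = 1/4 ∫_{-4}^{4} ψ(t)^2 dt = 128/3.
Subtract a_0^2/2 = 32: Σ (a_n^2+b_n^2) = 32/3.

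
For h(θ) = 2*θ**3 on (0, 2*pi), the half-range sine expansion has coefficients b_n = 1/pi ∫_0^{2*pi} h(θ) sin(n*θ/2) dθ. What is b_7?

-192/343 + 32*pi**2/7

b_7 = 1/pi ∫_0^{2*pi} (2*θ**3) sin(7*θ/2) dθ.
Integrating by parts three times (tabular method), an antiderivative of (2*θ**3) sin(7*θ/2) is -4*θ**3*cos(7*θ/2)/7 + 24*θ**2*sin(7*θ/2)/49 + 96*θ*cos(7*θ/2)/343 - 192*sin(7*θ/2)/2401; evaluating from 0 to 2*pi: ∫_{0}^{2*pi} (2*θ**3) sin(7*θ/2) dθ = (32*pi*(-6 + 49*pi**2)/343) - (0) = 32*pi*(-6 + 49*pi**2)/343.
Hence b_7 = (1/pi)·(32*pi*(-6 + 49*pi**2)/343) = -192/343 + 32*pi**2/7.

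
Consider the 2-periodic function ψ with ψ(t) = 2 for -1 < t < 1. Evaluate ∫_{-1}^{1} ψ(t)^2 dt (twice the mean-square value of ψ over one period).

∫_{-1}^{1} ψ(t)^2 dt = 8.

8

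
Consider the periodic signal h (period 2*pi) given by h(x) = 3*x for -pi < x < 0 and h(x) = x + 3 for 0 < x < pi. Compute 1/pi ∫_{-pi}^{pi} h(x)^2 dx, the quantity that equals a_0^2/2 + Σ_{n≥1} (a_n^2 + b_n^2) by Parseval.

9 + 3*pi + 10*pi**2/3

1/pi ∫_{-pi}^{pi} h(x)^2 dx = 1/pi · (pi*(27 + 9*pi + 10*pi**2)/3) = 9 + 3*pi + 10*pi**2/3.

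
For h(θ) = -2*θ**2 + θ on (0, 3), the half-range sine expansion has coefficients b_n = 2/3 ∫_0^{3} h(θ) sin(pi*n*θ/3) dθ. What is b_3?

-10/pi + 16/(3*pi**3)

b_3 = 2/3 ∫_0^{3} (-2*θ**2 + θ) sin(pi*θ) dθ.
Integrating by parts twice (tabular method), an antiderivative of (-2*θ**2 + θ) sin(pi*θ) is 2*θ**2*cos(pi*θ)/pi - 4*θ*sin(pi*θ)/pi**2 - θ*cos(pi*θ)/pi + sin(pi*θ)/pi**2 - 4*cos(pi*θ)/pi**3; evaluating from 0 to 3: ∫_{0}^{3} (-2*θ**2 + θ) sin(pi*θ) dθ = (-15/pi + 4/pi**3) - (-4/pi**3) = -15/pi + 8/pi**3.
Hence b_3 = (2/3)·(-15/pi + 8/pi**3) = -10/pi + 16/(3*pi**3).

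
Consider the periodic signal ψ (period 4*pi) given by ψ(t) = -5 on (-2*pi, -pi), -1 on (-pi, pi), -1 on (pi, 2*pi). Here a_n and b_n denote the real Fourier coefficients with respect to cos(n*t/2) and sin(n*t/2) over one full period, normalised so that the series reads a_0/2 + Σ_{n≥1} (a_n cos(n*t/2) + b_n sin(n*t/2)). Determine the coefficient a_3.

a_3 = (1/(2*pi)) ∫_{-2*pi}^{2*pi} ψ(t) cos(3*t/2) dt.
Split the integral at the breakpoints.
Directly, an antiderivative of (-5) cos(3*t/2) is -10*sin(3*t/2)/3; evaluating from -2*pi to -pi: ∫_{-2*pi}^{-pi} (-5) cos(3*t/2) dt = (-10/3) - (0) = -10/3.
Directly, an antiderivative of (-1) cos(3*t/2) is -2*sin(3*t/2)/3; evaluating from -pi to pi: ∫_{-pi}^{pi} (-1) cos(3*t/2) dt = (2/3) - (-2/3) = 4/3.
Directly, an antiderivative of (-1) cos(3*t/2) is -2*sin(3*t/2)/3; evaluating from pi to 2*pi: ∫_{pi}^{2*pi} (-1) cos(3*t/2) dt = (0) - (2/3) = -2/3.
Summing the pieces and multiplying by (1/(2*pi)) gives a_3 = -4/(3*pi).

-4/(3*pi)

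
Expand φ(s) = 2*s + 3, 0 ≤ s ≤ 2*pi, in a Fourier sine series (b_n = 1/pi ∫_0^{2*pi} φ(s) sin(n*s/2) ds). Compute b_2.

b_2 = 1/pi ∫_0^{2*pi} (2*s + 3) sin(s) ds.
Integrating by parts (boundary term plus one more integral), an antiderivative of (2*s + 3) sin(s) is -2*s*cos(s) + 2*sin(s) - 3*cos(s); evaluating from 0 to 2*pi: ∫_{0}^{2*pi} (2*s + 3) sin(s) ds = (-4*pi - 3) - (-3) = -4*pi.
Hence b_2 = (1/pi)·(-4*pi) = -4.

-4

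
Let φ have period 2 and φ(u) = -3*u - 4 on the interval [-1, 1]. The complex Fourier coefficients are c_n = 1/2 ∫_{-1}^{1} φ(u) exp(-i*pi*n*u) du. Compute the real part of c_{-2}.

0

Since φ is real-valued, Re(c_{-2}) = 1/2 ∫_{-1}^{1} φ(u) cos(-2*pi*u) du = a_{2}/2.
Integrating by parts (boundary term plus one more integral), an antiderivative of (-3*u - 4) cos(-2*pi*u) is -3*u*sin(2*pi*u)/(2*pi) - 2*sin(2*pi*u)/pi - 3*cos(2*pi*u)/(4*pi**2); evaluating from -1 to 1: ∫_{-1}^{1} (-3*u - 4) cos(-2*pi*u) du = (-3/(4*pi**2)) - (-3/(4*pi**2)) = 0.
Hence Re(c_{-2}) = (1/2)·(0) = 0.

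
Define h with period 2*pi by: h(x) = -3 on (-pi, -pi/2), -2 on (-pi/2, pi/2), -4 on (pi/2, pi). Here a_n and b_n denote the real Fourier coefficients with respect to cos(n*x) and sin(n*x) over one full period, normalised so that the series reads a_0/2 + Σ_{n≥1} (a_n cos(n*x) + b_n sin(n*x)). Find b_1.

b_1 = 1/pi ∫_{-pi}^{pi} h(x) sin(x) dx.
Split the integral at the breakpoints.
Directly, an antiderivative of (-3) sin(x) is 3*cos(x); evaluating from -pi to -pi/2: ∫_{-pi}^{-pi/2} (-3) sin(x) dx = (0) - (-3) = 3.
Directly, an antiderivative of (-2) sin(x) is 2*cos(x); evaluating from -pi/2 to pi/2: ∫_{-pi/2}^{pi/2} (-2) sin(x) dx = (0) - (0) = 0.
Directly, an antiderivative of (-4) sin(x) is 4*cos(x); evaluating from pi/2 to pi: ∫_{pi/2}^{pi} (-4) sin(x) dx = (-4) - (0) = -4.
Summing the pieces and multiplying by (1/pi) gives b_1 = -1/pi.

-1/pi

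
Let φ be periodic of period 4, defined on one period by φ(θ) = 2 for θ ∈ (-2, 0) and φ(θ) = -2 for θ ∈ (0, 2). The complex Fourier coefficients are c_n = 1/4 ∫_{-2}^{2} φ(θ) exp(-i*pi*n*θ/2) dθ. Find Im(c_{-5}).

Since φ is real-valued, Im(c_{-5}) = -1/4 ∫_{-2}^{2} φ(θ) sin(-5*pi*θ/2) dθ = b_{5}/2.
φ is odd and sin(-5*pi*θ/2) is odd, so the integrand is even: ∫_{-2}^{2} φ(θ) sin(-5*pi*θ/2) dθ = 2∫_0^{2} φ(θ) sin(-5*pi*θ/2) dθ.
Directly, an antiderivative of (-2) sin(-5*pi*θ/2) is -4*cos(5*pi*θ/2)/(5*pi); evaluating from 0 to 2: ∫_{0}^{2} (-2) sin(-5*pi*θ/2) dθ = (4/(5*pi)) - (-4/(5*pi)) = 8/(5*pi).
So ∫_{-2}^{2} φ(θ) sin(-5*pi*θ/2) dθ = 16/(5*pi).
Hence Im(c_{-5}) = (-1/4)·(16/(5*pi)) = -4/(5*pi).

-4/(5*pi)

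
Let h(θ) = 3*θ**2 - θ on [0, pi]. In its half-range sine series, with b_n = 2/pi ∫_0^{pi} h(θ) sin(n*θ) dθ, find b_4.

b_4 = 2/pi ∫_0^{pi} (3*θ**2 - θ) sin(4*θ) dθ.
Integrating by parts twice (tabular method), an antiderivative of (3*θ**2 - θ) sin(4*θ) is -3*θ**2*cos(4*θ)/4 + 3*θ*sin(4*θ)/8 + θ*cos(4*θ)/4 - sin(4*θ)/16 + 3*cos(4*θ)/32; evaluating from 0 to pi: ∫_{0}^{pi} (3*θ**2 - θ) sin(4*θ) dθ = (-3*pi**2/4 + 3/32 + pi/4) - (3/32) = pi*(1 - 3*pi)/4.
Hence b_4 = (2/pi)·(pi*(1 - 3*pi)/4) = 1/2 - 3*pi/2.

1/2 - 3*pi/2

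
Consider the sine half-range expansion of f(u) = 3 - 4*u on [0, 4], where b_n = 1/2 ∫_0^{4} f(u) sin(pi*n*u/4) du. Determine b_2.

b_2 = 1/2 ∫_0^{4} (3 - 4*u) sin(pi*u/2) du.
Integrating by parts (boundary term plus one more integral), an antiderivative of (3 - 4*u) sin(pi*u/2) is 8*u*cos(pi*u/2)/pi - 16*sin(pi*u/2)/pi**2 - 6*cos(pi*u/2)/pi; evaluating from 0 to 4: ∫_{0}^{4} (3 - 4*u) sin(pi*u/2) du = (26/pi) - (-6/pi) = 32/pi.
Hence b_2 = (1/2)·(32/pi) = 16/pi.

16/pi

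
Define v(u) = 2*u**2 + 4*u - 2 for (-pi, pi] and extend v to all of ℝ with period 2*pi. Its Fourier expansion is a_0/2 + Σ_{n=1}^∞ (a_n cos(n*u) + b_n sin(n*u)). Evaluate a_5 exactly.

-8/25

a_5 = 1/pi ∫_{-pi}^{pi} v(u) cos(5*u) du.
Integrating by parts twice (tabular method), an antiderivative of (2*u**2 + 4*u - 2) cos(5*u) is 2*u**2*sin(5*u)/5 + 4*u*sin(5*u)/5 + 4*u*cos(5*u)/25 - 54*sin(5*u)/125 + 4*cos(5*u)/25; evaluating from -pi to pi: ∫_{-pi}^{pi} (2*u**2 + 4*u - 2) cos(5*u) du = (-4*pi/25 - 4/25) - (-4/25 + 4*pi/25) = -8*pi/25.
Hence a_5 = (1/pi)·(-8*pi/25) = -8/25.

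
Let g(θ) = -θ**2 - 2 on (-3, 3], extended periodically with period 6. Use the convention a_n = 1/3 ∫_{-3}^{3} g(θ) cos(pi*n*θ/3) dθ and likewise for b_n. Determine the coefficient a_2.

-9/pi**2

a_2 = 1/3 ∫_{-3}^{3} g(θ) cos(2*pi*θ/3) dθ.
g is even and cos(2*pi*θ/3) is even, so the integrand is even and a_2 = 2/3 ∫_0^{3} g(θ) cos(2*pi*θ/3) dθ.
Integrating by parts twice (tabular method), an antiderivative of (-θ**2 - 2) cos(2*pi*θ/3) is -3*θ**2*sin(2*pi*θ/3)/(2*pi) - 9*θ*cos(2*pi*θ/3)/(2*pi**2) - 3*sin(2*pi*θ/3)/pi + 27*sin(2*pi*θ/3)/(4*pi**3); evaluating from 0 to 3: ∫_{0}^{3} (-θ**2 - 2) cos(2*pi*θ/3) dθ = (-27/(2*pi**2)) - (0) = -27/(2*pi**2).
Hence a_2 = (2/3)·(-27/(2*pi**2)) = -9/pi**2.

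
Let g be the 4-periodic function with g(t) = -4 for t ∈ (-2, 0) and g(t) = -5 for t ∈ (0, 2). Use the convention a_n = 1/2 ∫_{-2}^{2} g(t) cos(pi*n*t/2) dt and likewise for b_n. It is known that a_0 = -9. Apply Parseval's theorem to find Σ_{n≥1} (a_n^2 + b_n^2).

1/2

Parseval: a_0^2/2 + Σ_{n≥1} (a_n^2+b_n^2) = 1/2 ∫_{-2}^{2} g(t)^2 dt = 41.
Subtract a_0^2/2 = 81/2: Σ (a_n^2+b_n^2) = 1/2.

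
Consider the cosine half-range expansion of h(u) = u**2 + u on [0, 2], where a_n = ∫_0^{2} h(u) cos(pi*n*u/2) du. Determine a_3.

a_3 = ∫_0^{2} (u**2 + u) cos(3*pi*u/2) du.
Integrating by parts twice (tabular method), an antiderivative of (u**2 + u) cos(3*pi*u/2) is 2*u**2*sin(3*pi*u/2)/(3*pi) + 2*u*sin(3*pi*u/2)/(3*pi) + 8*u*cos(3*pi*u/2)/(9*pi**2) - 16*sin(3*pi*u/2)/(27*pi**3) + 4*cos(3*pi*u/2)/(9*pi**2); evaluating from 0 to 2: ∫_{0}^{2} (u**2 + u) cos(3*pi*u/2) du = (-20/(9*pi**2)) - (4/(9*pi**2)) = -8/(3*pi**2).
Hence a_3 = -8/(3*pi**2).

-8/(3*pi**2)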